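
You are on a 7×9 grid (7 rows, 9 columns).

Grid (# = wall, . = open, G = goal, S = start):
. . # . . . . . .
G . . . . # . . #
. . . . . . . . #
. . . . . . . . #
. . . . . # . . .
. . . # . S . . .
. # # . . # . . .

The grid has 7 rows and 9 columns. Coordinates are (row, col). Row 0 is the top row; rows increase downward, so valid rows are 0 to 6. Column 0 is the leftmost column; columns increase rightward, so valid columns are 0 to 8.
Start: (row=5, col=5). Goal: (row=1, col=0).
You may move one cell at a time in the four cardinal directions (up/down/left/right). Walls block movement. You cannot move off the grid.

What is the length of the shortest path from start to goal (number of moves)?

Answer: Shortest path length: 9

Derivation:
BFS from (row=5, col=5) until reaching (row=1, col=0):
  Distance 0: (row=5, col=5)
  Distance 1: (row=5, col=4), (row=5, col=6)
  Distance 2: (row=4, col=4), (row=4, col=6), (row=5, col=7), (row=6, col=4), (row=6, col=6)
  Distance 3: (row=3, col=4), (row=3, col=6), (row=4, col=3), (row=4, col=7), (row=5, col=8), (row=6, col=3), (row=6, col=7)
  Distance 4: (row=2, col=4), (row=2, col=6), (row=3, col=3), (row=3, col=5), (row=3, col=7), (row=4, col=2), (row=4, col=8), (row=6, col=8)
  Distance 5: (row=1, col=4), (row=1, col=6), (row=2, col=3), (row=2, col=5), (row=2, col=7), (row=3, col=2), (row=4, col=1), (row=5, col=2)
  Distance 6: (row=0, col=4), (row=0, col=6), (row=1, col=3), (row=1, col=7), (row=2, col=2), (row=3, col=1), (row=4, col=0), (row=5, col=1)
  Distance 7: (row=0, col=3), (row=0, col=5), (row=0, col=7), (row=1, col=2), (row=2, col=1), (row=3, col=0), (row=5, col=0)
  Distance 8: (row=0, col=8), (row=1, col=1), (row=2, col=0), (row=6, col=0)
  Distance 9: (row=0, col=1), (row=1, col=0)  <- goal reached here
One shortest path (9 moves): (row=5, col=5) -> (row=5, col=4) -> (row=4, col=4) -> (row=4, col=3) -> (row=4, col=2) -> (row=4, col=1) -> (row=4, col=0) -> (row=3, col=0) -> (row=2, col=0) -> (row=1, col=0)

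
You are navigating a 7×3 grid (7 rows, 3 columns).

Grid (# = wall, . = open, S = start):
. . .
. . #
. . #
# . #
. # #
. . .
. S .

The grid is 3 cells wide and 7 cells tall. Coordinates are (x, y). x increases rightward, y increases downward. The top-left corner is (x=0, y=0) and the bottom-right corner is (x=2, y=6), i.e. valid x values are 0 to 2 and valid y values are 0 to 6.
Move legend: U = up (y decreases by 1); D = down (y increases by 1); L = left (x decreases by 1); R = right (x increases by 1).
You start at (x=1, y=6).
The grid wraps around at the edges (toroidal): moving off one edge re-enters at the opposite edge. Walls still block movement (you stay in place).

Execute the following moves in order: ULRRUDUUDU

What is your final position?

Start: (x=1, y=6)
  U (up): (x=1, y=6) -> (x=1, y=5)
  L (left): (x=1, y=5) -> (x=0, y=5)
  R (right): (x=0, y=5) -> (x=1, y=5)
  R (right): (x=1, y=5) -> (x=2, y=5)
  U (up): blocked, stay at (x=2, y=5)
  D (down): (x=2, y=5) -> (x=2, y=6)
  U (up): (x=2, y=6) -> (x=2, y=5)
  U (up): blocked, stay at (x=2, y=5)
  D (down): (x=2, y=5) -> (x=2, y=6)
  U (up): (x=2, y=6) -> (x=2, y=5)
Final: (x=2, y=5)

Answer: Final position: (x=2, y=5)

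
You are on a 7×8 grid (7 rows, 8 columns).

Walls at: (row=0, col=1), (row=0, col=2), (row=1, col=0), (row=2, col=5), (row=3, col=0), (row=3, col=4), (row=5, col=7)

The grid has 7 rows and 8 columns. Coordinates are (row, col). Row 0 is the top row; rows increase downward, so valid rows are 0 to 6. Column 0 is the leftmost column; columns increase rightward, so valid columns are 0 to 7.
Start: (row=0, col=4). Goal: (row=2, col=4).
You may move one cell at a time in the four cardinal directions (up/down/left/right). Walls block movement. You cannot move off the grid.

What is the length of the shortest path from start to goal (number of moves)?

Answer: Shortest path length: 2

Derivation:
BFS from (row=0, col=4) until reaching (row=2, col=4):
  Distance 0: (row=0, col=4)
  Distance 1: (row=0, col=3), (row=0, col=5), (row=1, col=4)
  Distance 2: (row=0, col=6), (row=1, col=3), (row=1, col=5), (row=2, col=4)  <- goal reached here
One shortest path (2 moves): (row=0, col=4) -> (row=1, col=4) -> (row=2, col=4)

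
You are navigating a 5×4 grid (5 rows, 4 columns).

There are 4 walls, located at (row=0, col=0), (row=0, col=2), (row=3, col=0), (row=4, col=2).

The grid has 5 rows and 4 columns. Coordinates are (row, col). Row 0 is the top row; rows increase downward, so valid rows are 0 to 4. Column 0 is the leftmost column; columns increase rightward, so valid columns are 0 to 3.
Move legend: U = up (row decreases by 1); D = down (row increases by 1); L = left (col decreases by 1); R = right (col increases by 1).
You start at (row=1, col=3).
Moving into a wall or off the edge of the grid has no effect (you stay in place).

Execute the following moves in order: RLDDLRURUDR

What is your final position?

Answer: Final position: (row=2, col=3)

Derivation:
Start: (row=1, col=3)
  R (right): blocked, stay at (row=1, col=3)
  L (left): (row=1, col=3) -> (row=1, col=2)
  D (down): (row=1, col=2) -> (row=2, col=2)
  D (down): (row=2, col=2) -> (row=3, col=2)
  L (left): (row=3, col=2) -> (row=3, col=1)
  R (right): (row=3, col=1) -> (row=3, col=2)
  U (up): (row=3, col=2) -> (row=2, col=2)
  R (right): (row=2, col=2) -> (row=2, col=3)
  U (up): (row=2, col=3) -> (row=1, col=3)
  D (down): (row=1, col=3) -> (row=2, col=3)
  R (right): blocked, stay at (row=2, col=3)
Final: (row=2, col=3)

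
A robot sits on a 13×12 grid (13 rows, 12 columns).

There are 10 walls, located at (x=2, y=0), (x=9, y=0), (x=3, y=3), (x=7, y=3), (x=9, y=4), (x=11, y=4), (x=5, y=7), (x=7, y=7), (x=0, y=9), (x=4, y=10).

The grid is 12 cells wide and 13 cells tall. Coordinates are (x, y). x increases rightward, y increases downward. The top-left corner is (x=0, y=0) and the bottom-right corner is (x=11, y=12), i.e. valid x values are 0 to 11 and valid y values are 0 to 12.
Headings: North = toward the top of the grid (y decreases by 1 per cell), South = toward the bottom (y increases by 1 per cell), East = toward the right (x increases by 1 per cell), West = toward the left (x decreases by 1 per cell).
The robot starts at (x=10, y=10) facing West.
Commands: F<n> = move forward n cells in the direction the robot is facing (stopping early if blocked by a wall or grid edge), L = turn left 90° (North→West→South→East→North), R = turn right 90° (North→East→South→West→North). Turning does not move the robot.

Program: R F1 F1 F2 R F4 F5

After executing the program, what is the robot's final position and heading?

Answer: Final position: (x=11, y=6), facing East

Derivation:
Start: (x=10, y=10), facing West
  R: turn right, now facing North
  F1: move forward 1, now at (x=10, y=9)
  F1: move forward 1, now at (x=10, y=8)
  F2: move forward 2, now at (x=10, y=6)
  R: turn right, now facing East
  F4: move forward 1/4 (blocked), now at (x=11, y=6)
  F5: move forward 0/5 (blocked), now at (x=11, y=6)
Final: (x=11, y=6), facing East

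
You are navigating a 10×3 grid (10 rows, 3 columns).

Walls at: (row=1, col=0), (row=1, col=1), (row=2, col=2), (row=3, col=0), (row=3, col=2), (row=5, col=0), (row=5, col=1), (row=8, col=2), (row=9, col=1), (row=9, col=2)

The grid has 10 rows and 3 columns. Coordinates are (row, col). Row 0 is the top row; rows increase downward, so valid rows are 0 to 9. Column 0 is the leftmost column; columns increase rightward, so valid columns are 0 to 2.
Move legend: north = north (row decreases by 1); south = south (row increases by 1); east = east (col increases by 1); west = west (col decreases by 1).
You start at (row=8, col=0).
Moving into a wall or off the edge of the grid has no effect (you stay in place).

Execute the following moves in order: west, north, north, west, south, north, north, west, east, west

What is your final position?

Start: (row=8, col=0)
  west (west): blocked, stay at (row=8, col=0)
  north (north): (row=8, col=0) -> (row=7, col=0)
  north (north): (row=7, col=0) -> (row=6, col=0)
  west (west): blocked, stay at (row=6, col=0)
  south (south): (row=6, col=0) -> (row=7, col=0)
  north (north): (row=7, col=0) -> (row=6, col=0)
  north (north): blocked, stay at (row=6, col=0)
  west (west): blocked, stay at (row=6, col=0)
  east (east): (row=6, col=0) -> (row=6, col=1)
  west (west): (row=6, col=1) -> (row=6, col=0)
Final: (row=6, col=0)

Answer: Final position: (row=6, col=0)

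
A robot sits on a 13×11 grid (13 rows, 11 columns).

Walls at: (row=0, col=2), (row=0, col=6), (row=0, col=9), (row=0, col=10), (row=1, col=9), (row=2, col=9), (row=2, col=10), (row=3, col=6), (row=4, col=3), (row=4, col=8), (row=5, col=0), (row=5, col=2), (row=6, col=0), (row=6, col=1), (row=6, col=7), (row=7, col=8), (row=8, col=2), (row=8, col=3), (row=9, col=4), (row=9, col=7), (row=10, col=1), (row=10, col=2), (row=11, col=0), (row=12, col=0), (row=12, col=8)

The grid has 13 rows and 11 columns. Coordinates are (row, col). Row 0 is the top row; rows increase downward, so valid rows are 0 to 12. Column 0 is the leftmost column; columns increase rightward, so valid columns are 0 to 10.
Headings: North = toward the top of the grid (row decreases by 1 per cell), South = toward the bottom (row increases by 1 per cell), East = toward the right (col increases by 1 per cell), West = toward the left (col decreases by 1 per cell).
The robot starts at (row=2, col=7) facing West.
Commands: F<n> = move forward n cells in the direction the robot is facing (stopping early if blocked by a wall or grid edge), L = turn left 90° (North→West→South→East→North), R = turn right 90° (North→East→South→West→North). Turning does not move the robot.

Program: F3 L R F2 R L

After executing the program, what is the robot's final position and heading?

Answer: Final position: (row=2, col=2), facing West

Derivation:
Start: (row=2, col=7), facing West
  F3: move forward 3, now at (row=2, col=4)
  L: turn left, now facing South
  R: turn right, now facing West
  F2: move forward 2, now at (row=2, col=2)
  R: turn right, now facing North
  L: turn left, now facing West
Final: (row=2, col=2), facing West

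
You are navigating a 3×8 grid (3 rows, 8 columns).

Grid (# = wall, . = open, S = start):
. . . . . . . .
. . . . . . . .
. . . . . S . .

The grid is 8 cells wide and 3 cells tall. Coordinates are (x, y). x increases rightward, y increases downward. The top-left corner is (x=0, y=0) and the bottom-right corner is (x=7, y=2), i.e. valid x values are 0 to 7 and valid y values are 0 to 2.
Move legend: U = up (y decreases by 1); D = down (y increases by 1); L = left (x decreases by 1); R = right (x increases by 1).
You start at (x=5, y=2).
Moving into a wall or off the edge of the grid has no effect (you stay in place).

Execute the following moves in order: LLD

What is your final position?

Start: (x=5, y=2)
  L (left): (x=5, y=2) -> (x=4, y=2)
  L (left): (x=4, y=2) -> (x=3, y=2)
  D (down): blocked, stay at (x=3, y=2)
Final: (x=3, y=2)

Answer: Final position: (x=3, y=2)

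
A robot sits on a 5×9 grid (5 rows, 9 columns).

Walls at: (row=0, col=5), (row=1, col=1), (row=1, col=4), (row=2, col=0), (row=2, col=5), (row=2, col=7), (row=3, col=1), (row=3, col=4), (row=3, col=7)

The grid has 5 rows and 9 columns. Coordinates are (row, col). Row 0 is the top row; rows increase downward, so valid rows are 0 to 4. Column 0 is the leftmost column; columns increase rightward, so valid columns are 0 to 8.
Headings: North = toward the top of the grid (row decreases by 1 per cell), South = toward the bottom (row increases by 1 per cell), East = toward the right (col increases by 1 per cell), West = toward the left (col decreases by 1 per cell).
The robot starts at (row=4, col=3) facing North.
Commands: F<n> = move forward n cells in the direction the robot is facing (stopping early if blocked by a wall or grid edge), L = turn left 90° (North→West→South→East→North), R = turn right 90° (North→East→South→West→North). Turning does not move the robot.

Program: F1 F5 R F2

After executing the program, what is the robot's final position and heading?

Start: (row=4, col=3), facing North
  F1: move forward 1, now at (row=3, col=3)
  F5: move forward 3/5 (blocked), now at (row=0, col=3)
  R: turn right, now facing East
  F2: move forward 1/2 (blocked), now at (row=0, col=4)
Final: (row=0, col=4), facing East

Answer: Final position: (row=0, col=4), facing East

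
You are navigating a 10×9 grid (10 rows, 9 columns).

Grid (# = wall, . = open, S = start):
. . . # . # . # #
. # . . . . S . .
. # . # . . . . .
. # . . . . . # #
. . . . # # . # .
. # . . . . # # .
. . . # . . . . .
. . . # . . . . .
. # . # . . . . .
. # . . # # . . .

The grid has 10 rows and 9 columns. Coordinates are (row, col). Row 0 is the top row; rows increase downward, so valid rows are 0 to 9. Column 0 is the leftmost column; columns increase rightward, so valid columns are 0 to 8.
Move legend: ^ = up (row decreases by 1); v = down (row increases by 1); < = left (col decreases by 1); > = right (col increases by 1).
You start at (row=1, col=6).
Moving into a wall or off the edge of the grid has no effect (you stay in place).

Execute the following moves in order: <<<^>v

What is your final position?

Start: (row=1, col=6)
  < (left): (row=1, col=6) -> (row=1, col=5)
  < (left): (row=1, col=5) -> (row=1, col=4)
  < (left): (row=1, col=4) -> (row=1, col=3)
  ^ (up): blocked, stay at (row=1, col=3)
  > (right): (row=1, col=3) -> (row=1, col=4)
  v (down): (row=1, col=4) -> (row=2, col=4)
Final: (row=2, col=4)

Answer: Final position: (row=2, col=4)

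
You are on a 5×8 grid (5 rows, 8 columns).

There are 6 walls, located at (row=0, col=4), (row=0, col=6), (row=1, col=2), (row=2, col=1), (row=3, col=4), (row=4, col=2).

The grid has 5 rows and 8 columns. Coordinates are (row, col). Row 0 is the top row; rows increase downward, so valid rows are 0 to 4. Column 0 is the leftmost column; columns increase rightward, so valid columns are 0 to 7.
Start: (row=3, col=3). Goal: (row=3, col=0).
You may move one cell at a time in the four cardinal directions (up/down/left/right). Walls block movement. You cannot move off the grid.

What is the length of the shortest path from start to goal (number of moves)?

BFS from (row=3, col=3) until reaching (row=3, col=0):
  Distance 0: (row=3, col=3)
  Distance 1: (row=2, col=3), (row=3, col=2), (row=4, col=3)
  Distance 2: (row=1, col=3), (row=2, col=2), (row=2, col=4), (row=3, col=1), (row=4, col=4)
  Distance 3: (row=0, col=3), (row=1, col=4), (row=2, col=5), (row=3, col=0), (row=4, col=1), (row=4, col=5)  <- goal reached here
One shortest path (3 moves): (row=3, col=3) -> (row=3, col=2) -> (row=3, col=1) -> (row=3, col=0)

Answer: Shortest path length: 3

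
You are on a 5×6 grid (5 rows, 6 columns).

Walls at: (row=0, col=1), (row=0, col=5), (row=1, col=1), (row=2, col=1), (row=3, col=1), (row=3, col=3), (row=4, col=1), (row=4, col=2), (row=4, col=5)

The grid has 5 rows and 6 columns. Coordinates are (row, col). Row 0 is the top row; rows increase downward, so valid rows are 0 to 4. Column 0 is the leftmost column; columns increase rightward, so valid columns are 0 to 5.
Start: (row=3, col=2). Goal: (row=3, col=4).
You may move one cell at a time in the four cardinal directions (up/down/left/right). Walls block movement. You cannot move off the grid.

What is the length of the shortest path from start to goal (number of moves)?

Answer: Shortest path length: 4

Derivation:
BFS from (row=3, col=2) until reaching (row=3, col=4):
  Distance 0: (row=3, col=2)
  Distance 1: (row=2, col=2)
  Distance 2: (row=1, col=2), (row=2, col=3)
  Distance 3: (row=0, col=2), (row=1, col=3), (row=2, col=4)
  Distance 4: (row=0, col=3), (row=1, col=4), (row=2, col=5), (row=3, col=4)  <- goal reached here
One shortest path (4 moves): (row=3, col=2) -> (row=2, col=2) -> (row=2, col=3) -> (row=2, col=4) -> (row=3, col=4)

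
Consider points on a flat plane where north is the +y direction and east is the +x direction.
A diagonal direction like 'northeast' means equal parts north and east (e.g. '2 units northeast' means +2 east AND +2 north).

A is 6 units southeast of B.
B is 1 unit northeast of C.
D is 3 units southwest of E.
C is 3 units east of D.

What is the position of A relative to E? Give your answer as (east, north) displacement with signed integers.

Place E at the origin (east=0, north=0).
  D is 3 units southwest of E: delta (east=-3, north=-3); D at (east=-3, north=-3).
  C is 3 units east of D: delta (east=+3, north=+0); C at (east=0, north=-3).
  B is 1 unit northeast of C: delta (east=+1, north=+1); B at (east=1, north=-2).
  A is 6 units southeast of B: delta (east=+6, north=-6); A at (east=7, north=-8).
Therefore A relative to E: (east=7, north=-8).

Answer: A is at (east=7, north=-8) relative to E.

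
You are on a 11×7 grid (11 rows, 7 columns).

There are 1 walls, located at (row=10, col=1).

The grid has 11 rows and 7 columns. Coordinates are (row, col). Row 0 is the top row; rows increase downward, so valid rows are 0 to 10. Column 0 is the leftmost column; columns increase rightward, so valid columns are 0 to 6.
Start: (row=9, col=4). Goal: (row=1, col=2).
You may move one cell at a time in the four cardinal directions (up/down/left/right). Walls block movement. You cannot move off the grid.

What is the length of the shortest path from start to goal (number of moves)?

BFS from (row=9, col=4) until reaching (row=1, col=2):
  Distance 0: (row=9, col=4)
  Distance 1: (row=8, col=4), (row=9, col=3), (row=9, col=5), (row=10, col=4)
  Distance 2: (row=7, col=4), (row=8, col=3), (row=8, col=5), (row=9, col=2), (row=9, col=6), (row=10, col=3), (row=10, col=5)
  Distance 3: (row=6, col=4), (row=7, col=3), (row=7, col=5), (row=8, col=2), (row=8, col=6), (row=9, col=1), (row=10, col=2), (row=10, col=6)
  Distance 4: (row=5, col=4), (row=6, col=3), (row=6, col=5), (row=7, col=2), (row=7, col=6), (row=8, col=1), (row=9, col=0)
  Distance 5: (row=4, col=4), (row=5, col=3), (row=5, col=5), (row=6, col=2), (row=6, col=6), (row=7, col=1), (row=8, col=0), (row=10, col=0)
  Distance 6: (row=3, col=4), (row=4, col=3), (row=4, col=5), (row=5, col=2), (row=5, col=6), (row=6, col=1), (row=7, col=0)
  Distance 7: (row=2, col=4), (row=3, col=3), (row=3, col=5), (row=4, col=2), (row=4, col=6), (row=5, col=1), (row=6, col=0)
  Distance 8: (row=1, col=4), (row=2, col=3), (row=2, col=5), (row=3, col=2), (row=3, col=6), (row=4, col=1), (row=5, col=0)
  Distance 9: (row=0, col=4), (row=1, col=3), (row=1, col=5), (row=2, col=2), (row=2, col=6), (row=3, col=1), (row=4, col=0)
  Distance 10: (row=0, col=3), (row=0, col=5), (row=1, col=2), (row=1, col=6), (row=2, col=1), (row=3, col=0)  <- goal reached here
One shortest path (10 moves): (row=9, col=4) -> (row=9, col=3) -> (row=9, col=2) -> (row=8, col=2) -> (row=7, col=2) -> (row=6, col=2) -> (row=5, col=2) -> (row=4, col=2) -> (row=3, col=2) -> (row=2, col=2) -> (row=1, col=2)

Answer: Shortest path length: 10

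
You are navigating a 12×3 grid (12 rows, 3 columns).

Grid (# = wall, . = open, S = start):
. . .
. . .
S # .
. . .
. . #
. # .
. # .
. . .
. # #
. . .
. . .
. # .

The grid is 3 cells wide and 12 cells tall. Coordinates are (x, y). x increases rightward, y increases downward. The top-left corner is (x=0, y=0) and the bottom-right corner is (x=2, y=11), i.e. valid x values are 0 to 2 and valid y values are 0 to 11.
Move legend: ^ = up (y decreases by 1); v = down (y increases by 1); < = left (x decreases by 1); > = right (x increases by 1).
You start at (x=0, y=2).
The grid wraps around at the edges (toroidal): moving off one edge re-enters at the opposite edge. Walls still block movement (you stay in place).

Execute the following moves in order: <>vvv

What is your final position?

Start: (x=0, y=2)
  < (left): (x=0, y=2) -> (x=2, y=2)
  > (right): (x=2, y=2) -> (x=0, y=2)
  v (down): (x=0, y=2) -> (x=0, y=3)
  v (down): (x=0, y=3) -> (x=0, y=4)
  v (down): (x=0, y=4) -> (x=0, y=5)
Final: (x=0, y=5)

Answer: Final position: (x=0, y=5)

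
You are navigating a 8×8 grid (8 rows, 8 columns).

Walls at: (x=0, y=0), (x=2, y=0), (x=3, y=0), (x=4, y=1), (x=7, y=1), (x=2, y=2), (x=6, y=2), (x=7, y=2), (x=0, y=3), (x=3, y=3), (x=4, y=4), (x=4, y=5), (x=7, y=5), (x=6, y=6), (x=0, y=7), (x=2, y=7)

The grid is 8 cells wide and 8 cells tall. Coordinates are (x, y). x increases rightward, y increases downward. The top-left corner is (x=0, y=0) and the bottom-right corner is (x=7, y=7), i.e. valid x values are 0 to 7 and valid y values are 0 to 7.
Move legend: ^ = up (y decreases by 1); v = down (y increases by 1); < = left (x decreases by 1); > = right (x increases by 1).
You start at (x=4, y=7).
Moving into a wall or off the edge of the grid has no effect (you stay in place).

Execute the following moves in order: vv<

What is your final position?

Start: (x=4, y=7)
  v (down): blocked, stay at (x=4, y=7)
  v (down): blocked, stay at (x=4, y=7)
  < (left): (x=4, y=7) -> (x=3, y=7)
Final: (x=3, y=7)

Answer: Final position: (x=3, y=7)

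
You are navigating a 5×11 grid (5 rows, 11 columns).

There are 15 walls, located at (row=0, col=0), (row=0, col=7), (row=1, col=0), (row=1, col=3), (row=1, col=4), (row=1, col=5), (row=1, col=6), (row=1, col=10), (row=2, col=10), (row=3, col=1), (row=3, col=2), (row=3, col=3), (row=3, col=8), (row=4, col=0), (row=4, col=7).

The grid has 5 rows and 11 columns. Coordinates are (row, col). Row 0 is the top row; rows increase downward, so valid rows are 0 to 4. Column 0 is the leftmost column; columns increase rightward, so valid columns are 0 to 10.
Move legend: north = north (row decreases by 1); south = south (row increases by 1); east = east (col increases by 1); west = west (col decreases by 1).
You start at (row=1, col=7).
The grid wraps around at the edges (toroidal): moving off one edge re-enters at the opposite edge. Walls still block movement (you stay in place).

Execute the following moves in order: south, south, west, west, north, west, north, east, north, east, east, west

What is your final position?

Answer: Final position: (row=2, col=6)

Derivation:
Start: (row=1, col=7)
  south (south): (row=1, col=7) -> (row=2, col=7)
  south (south): (row=2, col=7) -> (row=3, col=7)
  west (west): (row=3, col=7) -> (row=3, col=6)
  west (west): (row=3, col=6) -> (row=3, col=5)
  north (north): (row=3, col=5) -> (row=2, col=5)
  west (west): (row=2, col=5) -> (row=2, col=4)
  north (north): blocked, stay at (row=2, col=4)
  east (east): (row=2, col=4) -> (row=2, col=5)
  north (north): blocked, stay at (row=2, col=5)
  east (east): (row=2, col=5) -> (row=2, col=6)
  east (east): (row=2, col=6) -> (row=2, col=7)
  west (west): (row=2, col=7) -> (row=2, col=6)
Final: (row=2, col=6)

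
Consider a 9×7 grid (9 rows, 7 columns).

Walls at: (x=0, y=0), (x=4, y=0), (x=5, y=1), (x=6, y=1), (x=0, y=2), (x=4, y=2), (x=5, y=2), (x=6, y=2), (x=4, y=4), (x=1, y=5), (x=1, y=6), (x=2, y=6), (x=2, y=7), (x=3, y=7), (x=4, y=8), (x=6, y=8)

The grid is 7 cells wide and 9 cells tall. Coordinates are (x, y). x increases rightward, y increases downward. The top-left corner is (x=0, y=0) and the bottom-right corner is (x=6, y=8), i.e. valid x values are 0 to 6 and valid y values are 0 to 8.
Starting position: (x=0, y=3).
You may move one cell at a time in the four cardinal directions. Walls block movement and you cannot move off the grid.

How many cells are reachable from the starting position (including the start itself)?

BFS flood-fill from (x=0, y=3):
  Distance 0: (x=0, y=3)
  Distance 1: (x=1, y=3), (x=0, y=4)
  Distance 2: (x=1, y=2), (x=2, y=3), (x=1, y=4), (x=0, y=5)
  Distance 3: (x=1, y=1), (x=2, y=2), (x=3, y=3), (x=2, y=4), (x=0, y=6)
  Distance 4: (x=1, y=0), (x=0, y=1), (x=2, y=1), (x=3, y=2), (x=4, y=3), (x=3, y=4), (x=2, y=5), (x=0, y=7)
  Distance 5: (x=2, y=0), (x=3, y=1), (x=5, y=3), (x=3, y=5), (x=1, y=7), (x=0, y=8)
  Distance 6: (x=3, y=0), (x=4, y=1), (x=6, y=3), (x=5, y=4), (x=4, y=5), (x=3, y=6), (x=1, y=8)
  Distance 7: (x=6, y=4), (x=5, y=5), (x=4, y=6), (x=2, y=8)
  Distance 8: (x=6, y=5), (x=5, y=6), (x=4, y=7), (x=3, y=8)
  Distance 9: (x=6, y=6), (x=5, y=7)
  Distance 10: (x=6, y=7), (x=5, y=8)
Total reachable: 45 (grid has 47 open cells total)

Answer: Reachable cells: 45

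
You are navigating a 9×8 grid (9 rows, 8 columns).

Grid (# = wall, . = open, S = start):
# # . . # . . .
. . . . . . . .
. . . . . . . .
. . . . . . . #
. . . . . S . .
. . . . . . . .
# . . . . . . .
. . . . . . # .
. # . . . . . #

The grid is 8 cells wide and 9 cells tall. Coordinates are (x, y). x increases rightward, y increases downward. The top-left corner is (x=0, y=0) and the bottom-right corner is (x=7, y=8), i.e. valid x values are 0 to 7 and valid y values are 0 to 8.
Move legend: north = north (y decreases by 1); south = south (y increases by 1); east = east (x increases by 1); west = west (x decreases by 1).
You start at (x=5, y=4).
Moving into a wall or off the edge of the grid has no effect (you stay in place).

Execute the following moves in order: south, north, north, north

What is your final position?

Answer: Final position: (x=5, y=2)

Derivation:
Start: (x=5, y=4)
  south (south): (x=5, y=4) -> (x=5, y=5)
  north (north): (x=5, y=5) -> (x=5, y=4)
  north (north): (x=5, y=4) -> (x=5, y=3)
  north (north): (x=5, y=3) -> (x=5, y=2)
Final: (x=5, y=2)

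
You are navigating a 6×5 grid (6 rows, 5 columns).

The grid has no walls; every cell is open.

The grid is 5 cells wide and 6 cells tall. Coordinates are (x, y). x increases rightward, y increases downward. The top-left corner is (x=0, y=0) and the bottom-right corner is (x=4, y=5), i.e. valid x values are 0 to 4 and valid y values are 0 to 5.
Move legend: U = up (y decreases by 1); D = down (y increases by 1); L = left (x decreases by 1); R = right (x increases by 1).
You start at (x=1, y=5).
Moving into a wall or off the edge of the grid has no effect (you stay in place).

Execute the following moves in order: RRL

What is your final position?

Start: (x=1, y=5)
  R (right): (x=1, y=5) -> (x=2, y=5)
  R (right): (x=2, y=5) -> (x=3, y=5)
  L (left): (x=3, y=5) -> (x=2, y=5)
Final: (x=2, y=5)

Answer: Final position: (x=2, y=5)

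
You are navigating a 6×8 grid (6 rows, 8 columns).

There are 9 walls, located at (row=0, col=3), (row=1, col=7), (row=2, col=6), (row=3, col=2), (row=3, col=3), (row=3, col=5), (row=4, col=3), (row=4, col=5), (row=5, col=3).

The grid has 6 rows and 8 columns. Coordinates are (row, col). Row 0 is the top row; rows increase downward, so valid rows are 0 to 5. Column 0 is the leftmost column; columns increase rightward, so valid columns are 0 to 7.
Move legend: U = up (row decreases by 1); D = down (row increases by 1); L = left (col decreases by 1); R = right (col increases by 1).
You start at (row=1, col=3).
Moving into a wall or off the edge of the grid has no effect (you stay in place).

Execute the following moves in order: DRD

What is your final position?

Start: (row=1, col=3)
  D (down): (row=1, col=3) -> (row=2, col=3)
  R (right): (row=2, col=3) -> (row=2, col=4)
  D (down): (row=2, col=4) -> (row=3, col=4)
Final: (row=3, col=4)

Answer: Final position: (row=3, col=4)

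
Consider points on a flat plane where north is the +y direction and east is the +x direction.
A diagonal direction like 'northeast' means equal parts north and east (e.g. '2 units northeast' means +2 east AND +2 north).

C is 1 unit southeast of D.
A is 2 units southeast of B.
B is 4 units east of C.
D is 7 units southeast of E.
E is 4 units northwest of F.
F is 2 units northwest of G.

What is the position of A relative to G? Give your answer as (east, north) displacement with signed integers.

Place G at the origin (east=0, north=0).
  F is 2 units northwest of G: delta (east=-2, north=+2); F at (east=-2, north=2).
  E is 4 units northwest of F: delta (east=-4, north=+4); E at (east=-6, north=6).
  D is 7 units southeast of E: delta (east=+7, north=-7); D at (east=1, north=-1).
  C is 1 unit southeast of D: delta (east=+1, north=-1); C at (east=2, north=-2).
  B is 4 units east of C: delta (east=+4, north=+0); B at (east=6, north=-2).
  A is 2 units southeast of B: delta (east=+2, north=-2); A at (east=8, north=-4).
Therefore A relative to G: (east=8, north=-4).

Answer: A is at (east=8, north=-4) relative to G.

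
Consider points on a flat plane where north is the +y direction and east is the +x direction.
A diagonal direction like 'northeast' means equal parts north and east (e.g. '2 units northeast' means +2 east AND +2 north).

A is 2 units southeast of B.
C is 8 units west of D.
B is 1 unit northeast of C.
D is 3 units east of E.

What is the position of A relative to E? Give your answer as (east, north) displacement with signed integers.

Answer: A is at (east=-2, north=-1) relative to E.

Derivation:
Place E at the origin (east=0, north=0).
  D is 3 units east of E: delta (east=+3, north=+0); D at (east=3, north=0).
  C is 8 units west of D: delta (east=-8, north=+0); C at (east=-5, north=0).
  B is 1 unit northeast of C: delta (east=+1, north=+1); B at (east=-4, north=1).
  A is 2 units southeast of B: delta (east=+2, north=-2); A at (east=-2, north=-1).
Therefore A relative to E: (east=-2, north=-1).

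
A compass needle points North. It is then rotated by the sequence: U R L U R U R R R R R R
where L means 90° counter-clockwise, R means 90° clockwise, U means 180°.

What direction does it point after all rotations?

Start: North
  U (U-turn (180°)) -> South
  R (right (90° clockwise)) -> West
  L (left (90° counter-clockwise)) -> South
  U (U-turn (180°)) -> North
  R (right (90° clockwise)) -> East
  U (U-turn (180°)) -> West
  R (right (90° clockwise)) -> North
  R (right (90° clockwise)) -> East
  R (right (90° clockwise)) -> South
  R (right (90° clockwise)) -> West
  R (right (90° clockwise)) -> North
  R (right (90° clockwise)) -> East
Final: East

Answer: Final heading: East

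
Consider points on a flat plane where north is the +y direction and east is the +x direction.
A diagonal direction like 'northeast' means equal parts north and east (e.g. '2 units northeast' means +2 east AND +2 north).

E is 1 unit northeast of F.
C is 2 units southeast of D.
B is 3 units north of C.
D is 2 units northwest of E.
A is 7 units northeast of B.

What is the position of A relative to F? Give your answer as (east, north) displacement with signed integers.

Answer: A is at (east=8, north=11) relative to F.

Derivation:
Place F at the origin (east=0, north=0).
  E is 1 unit northeast of F: delta (east=+1, north=+1); E at (east=1, north=1).
  D is 2 units northwest of E: delta (east=-2, north=+2); D at (east=-1, north=3).
  C is 2 units southeast of D: delta (east=+2, north=-2); C at (east=1, north=1).
  B is 3 units north of C: delta (east=+0, north=+3); B at (east=1, north=4).
  A is 7 units northeast of B: delta (east=+7, north=+7); A at (east=8, north=11).
Therefore A relative to F: (east=8, north=11).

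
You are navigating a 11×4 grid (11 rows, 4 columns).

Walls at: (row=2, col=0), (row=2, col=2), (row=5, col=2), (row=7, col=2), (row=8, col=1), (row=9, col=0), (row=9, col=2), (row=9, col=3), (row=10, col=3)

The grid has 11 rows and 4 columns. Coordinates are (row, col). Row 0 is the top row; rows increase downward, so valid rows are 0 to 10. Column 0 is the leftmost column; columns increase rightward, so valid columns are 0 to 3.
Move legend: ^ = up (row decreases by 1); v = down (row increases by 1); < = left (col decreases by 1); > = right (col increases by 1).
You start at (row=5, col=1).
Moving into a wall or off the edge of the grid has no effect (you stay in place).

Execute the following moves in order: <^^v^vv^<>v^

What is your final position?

Answer: Final position: (row=4, col=1)

Derivation:
Start: (row=5, col=1)
  < (left): (row=5, col=1) -> (row=5, col=0)
  ^ (up): (row=5, col=0) -> (row=4, col=0)
  ^ (up): (row=4, col=0) -> (row=3, col=0)
  v (down): (row=3, col=0) -> (row=4, col=0)
  ^ (up): (row=4, col=0) -> (row=3, col=0)
  v (down): (row=3, col=0) -> (row=4, col=0)
  v (down): (row=4, col=0) -> (row=5, col=0)
  ^ (up): (row=5, col=0) -> (row=4, col=0)
  < (left): blocked, stay at (row=4, col=0)
  > (right): (row=4, col=0) -> (row=4, col=1)
  v (down): (row=4, col=1) -> (row=5, col=1)
  ^ (up): (row=5, col=1) -> (row=4, col=1)
Final: (row=4, col=1)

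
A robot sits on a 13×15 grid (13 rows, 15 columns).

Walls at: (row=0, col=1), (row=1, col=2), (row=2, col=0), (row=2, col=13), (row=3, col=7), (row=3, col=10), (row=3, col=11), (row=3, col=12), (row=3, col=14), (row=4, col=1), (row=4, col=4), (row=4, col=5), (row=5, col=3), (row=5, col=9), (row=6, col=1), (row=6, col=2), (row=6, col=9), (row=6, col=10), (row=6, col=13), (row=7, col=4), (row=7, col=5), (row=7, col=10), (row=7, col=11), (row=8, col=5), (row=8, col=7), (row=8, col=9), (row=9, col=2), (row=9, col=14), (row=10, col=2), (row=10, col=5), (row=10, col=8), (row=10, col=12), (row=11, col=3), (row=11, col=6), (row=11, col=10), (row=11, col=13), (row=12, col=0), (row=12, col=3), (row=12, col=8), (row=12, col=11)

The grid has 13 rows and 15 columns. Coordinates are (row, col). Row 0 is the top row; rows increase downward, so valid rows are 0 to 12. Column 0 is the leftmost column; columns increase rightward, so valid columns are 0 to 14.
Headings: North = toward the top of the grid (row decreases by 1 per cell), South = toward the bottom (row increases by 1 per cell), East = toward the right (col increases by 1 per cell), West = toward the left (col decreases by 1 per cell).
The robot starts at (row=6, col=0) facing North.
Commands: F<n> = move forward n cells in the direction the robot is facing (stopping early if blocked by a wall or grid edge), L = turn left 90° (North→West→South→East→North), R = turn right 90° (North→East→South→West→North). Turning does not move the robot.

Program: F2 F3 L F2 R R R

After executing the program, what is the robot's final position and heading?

Start: (row=6, col=0), facing North
  F2: move forward 2, now at (row=4, col=0)
  F3: move forward 1/3 (blocked), now at (row=3, col=0)
  L: turn left, now facing West
  F2: move forward 0/2 (blocked), now at (row=3, col=0)
  R: turn right, now facing North
  R: turn right, now facing East
  R: turn right, now facing South
Final: (row=3, col=0), facing South

Answer: Final position: (row=3, col=0), facing South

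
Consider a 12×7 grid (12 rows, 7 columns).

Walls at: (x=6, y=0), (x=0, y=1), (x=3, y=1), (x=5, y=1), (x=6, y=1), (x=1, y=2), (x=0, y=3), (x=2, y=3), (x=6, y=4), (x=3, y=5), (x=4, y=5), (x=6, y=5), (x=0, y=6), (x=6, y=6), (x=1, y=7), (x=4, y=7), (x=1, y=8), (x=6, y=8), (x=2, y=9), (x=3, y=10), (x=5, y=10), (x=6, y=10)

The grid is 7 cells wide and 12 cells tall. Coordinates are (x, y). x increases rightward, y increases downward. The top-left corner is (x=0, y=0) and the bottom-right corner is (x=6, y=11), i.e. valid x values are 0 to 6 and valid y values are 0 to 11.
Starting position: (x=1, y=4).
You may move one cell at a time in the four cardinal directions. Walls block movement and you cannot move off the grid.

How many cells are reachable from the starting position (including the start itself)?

BFS flood-fill from (x=1, y=4):
  Distance 0: (x=1, y=4)
  Distance 1: (x=1, y=3), (x=0, y=4), (x=2, y=4), (x=1, y=5)
  Distance 2: (x=3, y=4), (x=0, y=5), (x=2, y=5), (x=1, y=6)
  Distance 3: (x=3, y=3), (x=4, y=4), (x=2, y=6)
  Distance 4: (x=3, y=2), (x=4, y=3), (x=5, y=4), (x=3, y=6), (x=2, y=7)
  Distance 5: (x=2, y=2), (x=4, y=2), (x=5, y=3), (x=5, y=5), (x=4, y=6), (x=3, y=7), (x=2, y=8)
  Distance 6: (x=2, y=1), (x=4, y=1), (x=5, y=2), (x=6, y=3), (x=5, y=6), (x=3, y=8)
  Distance 7: (x=2, y=0), (x=4, y=0), (x=1, y=1), (x=6, y=2), (x=5, y=7), (x=4, y=8), (x=3, y=9)
  Distance 8: (x=1, y=0), (x=3, y=0), (x=5, y=0), (x=6, y=7), (x=5, y=8), (x=4, y=9)
  Distance 9: (x=0, y=0), (x=5, y=9), (x=4, y=10)
  Distance 10: (x=6, y=9), (x=4, y=11)
  Distance 11: (x=3, y=11), (x=5, y=11)
  Distance 12: (x=2, y=11), (x=6, y=11)
  Distance 13: (x=2, y=10), (x=1, y=11)
  Distance 14: (x=1, y=10), (x=0, y=11)
  Distance 15: (x=1, y=9), (x=0, y=10)
  Distance 16: (x=0, y=9)
  Distance 17: (x=0, y=8)
  Distance 18: (x=0, y=7)
Total reachable: 61 (grid has 62 open cells total)

Answer: Reachable cells: 61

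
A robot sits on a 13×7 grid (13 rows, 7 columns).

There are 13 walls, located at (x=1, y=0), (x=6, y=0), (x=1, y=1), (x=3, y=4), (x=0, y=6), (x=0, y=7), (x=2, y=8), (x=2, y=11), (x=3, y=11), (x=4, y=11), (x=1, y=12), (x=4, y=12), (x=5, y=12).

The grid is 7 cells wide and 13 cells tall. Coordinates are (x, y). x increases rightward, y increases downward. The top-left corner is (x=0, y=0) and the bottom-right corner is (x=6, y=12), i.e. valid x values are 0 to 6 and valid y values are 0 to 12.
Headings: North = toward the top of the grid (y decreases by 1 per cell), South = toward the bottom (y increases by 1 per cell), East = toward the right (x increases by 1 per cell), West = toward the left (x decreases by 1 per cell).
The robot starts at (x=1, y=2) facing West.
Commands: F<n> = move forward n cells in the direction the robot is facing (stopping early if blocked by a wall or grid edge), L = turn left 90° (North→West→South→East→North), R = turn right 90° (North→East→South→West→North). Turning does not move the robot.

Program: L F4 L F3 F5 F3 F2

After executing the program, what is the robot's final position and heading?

Answer: Final position: (x=6, y=6), facing East

Derivation:
Start: (x=1, y=2), facing West
  L: turn left, now facing South
  F4: move forward 4, now at (x=1, y=6)
  L: turn left, now facing East
  F3: move forward 3, now at (x=4, y=6)
  F5: move forward 2/5 (blocked), now at (x=6, y=6)
  F3: move forward 0/3 (blocked), now at (x=6, y=6)
  F2: move forward 0/2 (blocked), now at (x=6, y=6)
Final: (x=6, y=6), facing East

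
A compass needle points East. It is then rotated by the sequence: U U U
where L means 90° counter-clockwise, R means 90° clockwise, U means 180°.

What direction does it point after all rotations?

Answer: Final heading: West

Derivation:
Start: East
  U (U-turn (180°)) -> West
  U (U-turn (180°)) -> East
  U (U-turn (180°)) -> West
Final: West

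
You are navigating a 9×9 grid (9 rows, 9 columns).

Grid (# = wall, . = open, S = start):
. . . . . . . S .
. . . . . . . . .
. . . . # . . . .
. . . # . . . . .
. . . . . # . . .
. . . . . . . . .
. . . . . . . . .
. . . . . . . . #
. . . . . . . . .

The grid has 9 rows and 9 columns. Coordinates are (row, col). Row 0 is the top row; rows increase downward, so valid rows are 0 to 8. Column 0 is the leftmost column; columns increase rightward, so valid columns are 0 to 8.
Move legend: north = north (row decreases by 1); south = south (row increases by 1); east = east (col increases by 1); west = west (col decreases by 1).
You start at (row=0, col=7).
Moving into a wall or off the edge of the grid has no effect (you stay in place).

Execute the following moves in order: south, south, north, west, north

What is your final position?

Start: (row=0, col=7)
  south (south): (row=0, col=7) -> (row=1, col=7)
  south (south): (row=1, col=7) -> (row=2, col=7)
  north (north): (row=2, col=7) -> (row=1, col=7)
  west (west): (row=1, col=7) -> (row=1, col=6)
  north (north): (row=1, col=6) -> (row=0, col=6)
Final: (row=0, col=6)

Answer: Final position: (row=0, col=6)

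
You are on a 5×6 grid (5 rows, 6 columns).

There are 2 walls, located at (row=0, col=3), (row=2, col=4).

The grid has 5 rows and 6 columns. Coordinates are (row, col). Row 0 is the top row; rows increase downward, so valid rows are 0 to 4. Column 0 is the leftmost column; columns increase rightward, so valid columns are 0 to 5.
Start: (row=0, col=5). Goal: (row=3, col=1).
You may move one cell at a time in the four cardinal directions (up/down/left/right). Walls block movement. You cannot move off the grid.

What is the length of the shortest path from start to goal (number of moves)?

Answer: Shortest path length: 7

Derivation:
BFS from (row=0, col=5) until reaching (row=3, col=1):
  Distance 0: (row=0, col=5)
  Distance 1: (row=0, col=4), (row=1, col=5)
  Distance 2: (row=1, col=4), (row=2, col=5)
  Distance 3: (row=1, col=3), (row=3, col=5)
  Distance 4: (row=1, col=2), (row=2, col=3), (row=3, col=4), (row=4, col=5)
  Distance 5: (row=0, col=2), (row=1, col=1), (row=2, col=2), (row=3, col=3), (row=4, col=4)
  Distance 6: (row=0, col=1), (row=1, col=0), (row=2, col=1), (row=3, col=2), (row=4, col=3)
  Distance 7: (row=0, col=0), (row=2, col=0), (row=3, col=1), (row=4, col=2)  <- goal reached here
One shortest path (7 moves): (row=0, col=5) -> (row=0, col=4) -> (row=1, col=4) -> (row=1, col=3) -> (row=1, col=2) -> (row=1, col=1) -> (row=2, col=1) -> (row=3, col=1)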